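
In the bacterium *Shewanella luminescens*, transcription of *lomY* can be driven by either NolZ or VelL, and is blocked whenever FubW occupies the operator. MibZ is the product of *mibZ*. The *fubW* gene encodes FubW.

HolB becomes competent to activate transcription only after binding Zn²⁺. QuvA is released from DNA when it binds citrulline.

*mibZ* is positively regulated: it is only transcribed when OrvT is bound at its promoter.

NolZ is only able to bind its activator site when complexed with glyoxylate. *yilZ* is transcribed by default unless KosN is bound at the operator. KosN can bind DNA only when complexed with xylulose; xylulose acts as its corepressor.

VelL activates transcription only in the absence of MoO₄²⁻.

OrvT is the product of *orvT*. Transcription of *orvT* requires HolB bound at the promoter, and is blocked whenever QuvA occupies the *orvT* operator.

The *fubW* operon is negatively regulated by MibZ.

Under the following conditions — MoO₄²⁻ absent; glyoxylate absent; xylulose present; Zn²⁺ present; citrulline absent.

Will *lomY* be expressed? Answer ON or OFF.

Glyoxylate is absent, so NolZ is inactive.
Zn²⁺ is present, so HolB is active.
Citrulline is absent, so QuvA is active.
With repressor QuvA bound, *orvT* is not transcribed.
So OrvT is not produced.
Required activator OrvT is absent, so *mibZ* is not transcribed.
So MibZ is not produced.
With no repressor bound, *fubW* is transcribed.
So FubW is produced and active.
MoO₄²⁻ is absent, so VelL is active.
With repressor FubW bound, *lomY* is not transcribed.

OFF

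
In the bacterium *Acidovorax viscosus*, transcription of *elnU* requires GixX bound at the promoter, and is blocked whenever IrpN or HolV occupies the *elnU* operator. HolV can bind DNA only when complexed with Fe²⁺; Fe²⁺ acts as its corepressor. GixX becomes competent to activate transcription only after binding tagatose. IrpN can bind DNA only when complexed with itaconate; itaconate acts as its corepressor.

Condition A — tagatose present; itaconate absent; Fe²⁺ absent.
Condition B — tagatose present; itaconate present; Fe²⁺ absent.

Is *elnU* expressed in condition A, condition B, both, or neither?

Condition A:
Tagatose is present, so GixX is active.
Itaconate is absent, so IrpN is inactive.
Fe²⁺ is absent, so HolV is inactive.
No repressor is bound and GixX is active, so *elnU* is transcribed.
→ *elnU* is ON in A.
Condition B:
Tagatose is present, so GixX is active.
Itaconate is present, so IrpN is active.
Fe²⁺ is absent, so HolV is inactive.
With repressor IrpN bound, *elnU* is not transcribed.
→ *elnU* is OFF in B.

A only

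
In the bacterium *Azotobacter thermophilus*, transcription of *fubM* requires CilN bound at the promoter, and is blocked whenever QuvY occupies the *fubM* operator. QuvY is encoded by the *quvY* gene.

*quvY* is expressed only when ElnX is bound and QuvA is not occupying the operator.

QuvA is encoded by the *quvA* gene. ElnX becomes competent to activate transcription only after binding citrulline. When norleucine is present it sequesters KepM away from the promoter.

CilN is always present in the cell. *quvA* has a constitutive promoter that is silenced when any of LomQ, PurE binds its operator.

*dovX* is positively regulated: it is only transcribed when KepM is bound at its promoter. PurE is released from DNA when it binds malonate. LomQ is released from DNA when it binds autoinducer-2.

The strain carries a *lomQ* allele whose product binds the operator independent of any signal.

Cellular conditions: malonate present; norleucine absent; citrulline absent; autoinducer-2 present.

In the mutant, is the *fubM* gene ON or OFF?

ON

CilN is produced constitutively and is active.
LomQ is constitutively active in this strain.
Malonate is present, so PurE is inactive.
With repressor LomQ bound, *quvA* is not transcribed.
So QuvA is not produced.
Citrulline is absent, so ElnX is inactive.
Required activator ElnX is absent, so *quvY* is not transcribed.
So QuvY is not produced.
No repressor is bound and CilN is active, so *fubM* is transcribed.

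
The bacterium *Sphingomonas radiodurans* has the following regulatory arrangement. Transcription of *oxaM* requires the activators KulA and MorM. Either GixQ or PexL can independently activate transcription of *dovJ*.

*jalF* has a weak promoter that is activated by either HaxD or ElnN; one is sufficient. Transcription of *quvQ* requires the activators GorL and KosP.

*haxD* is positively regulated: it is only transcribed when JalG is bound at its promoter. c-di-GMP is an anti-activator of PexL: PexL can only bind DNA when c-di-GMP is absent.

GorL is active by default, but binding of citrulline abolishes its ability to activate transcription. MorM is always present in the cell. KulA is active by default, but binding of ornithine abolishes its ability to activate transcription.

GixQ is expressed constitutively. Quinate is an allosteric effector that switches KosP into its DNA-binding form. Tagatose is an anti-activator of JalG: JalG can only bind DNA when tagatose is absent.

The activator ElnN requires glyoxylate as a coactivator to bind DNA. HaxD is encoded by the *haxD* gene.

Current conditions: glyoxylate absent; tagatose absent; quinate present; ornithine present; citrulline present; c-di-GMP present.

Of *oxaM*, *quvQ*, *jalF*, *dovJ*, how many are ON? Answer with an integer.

2

Ornithine is present, so KulA is inactive.
MorM is produced constitutively and is active.
Required activator KulA is absent, so *oxaM* is not transcribed.
→ *oxaM* is OFF.
Citrulline is present, so GorL is inactive.
Quinate is present, so KosP is active.
Required activator GorL is absent, so *quvQ* is not transcribed.
→ *quvQ* is OFF.
Tagatose is absent, so JalG is active.
No repressor is bound and JalG is active, so *haxD* is transcribed.
So HaxD is produced and active.
Glyoxylate is absent, so ElnN is inactive.
Activator HaxD is present, so *jalF* is transcribed.
→ *jalF* is ON.
GixQ is produced constitutively and is active.
c-di-GMP is present, so PexL is inactive.
Activator GixQ is present, so *dovJ* is transcribed.
→ *dovJ* is ON.
2 of the 4 genes are transcribed.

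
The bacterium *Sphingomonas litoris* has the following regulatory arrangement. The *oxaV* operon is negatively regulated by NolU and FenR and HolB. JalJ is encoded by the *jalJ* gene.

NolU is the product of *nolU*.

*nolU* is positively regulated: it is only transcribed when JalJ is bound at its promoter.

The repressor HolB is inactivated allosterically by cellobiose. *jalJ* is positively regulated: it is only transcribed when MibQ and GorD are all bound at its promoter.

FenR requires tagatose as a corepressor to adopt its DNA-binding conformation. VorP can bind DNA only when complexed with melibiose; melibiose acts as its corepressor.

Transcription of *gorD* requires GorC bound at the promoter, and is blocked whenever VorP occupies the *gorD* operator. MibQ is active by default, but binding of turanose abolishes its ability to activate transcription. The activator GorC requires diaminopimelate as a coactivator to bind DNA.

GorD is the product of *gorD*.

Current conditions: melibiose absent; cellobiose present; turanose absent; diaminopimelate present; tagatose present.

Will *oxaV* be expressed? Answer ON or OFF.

OFF

Turanose is absent, so MibQ is active.
Melibiose is absent, so VorP is inactive.
Diaminopimelate is present, so GorC is active.
No repressor is bound and GorC is active, so *gorD* is transcribed.
So GorD is produced and active.
No repressor is bound and MibQ and GorD are active, so *jalJ* is transcribed.
So JalJ is produced and active.
No repressor is bound and JalJ is active, so *nolU* is transcribed.
So NolU is produced and active.
Tagatose is present, so FenR is active.
Cellobiose is present, so HolB is inactive.
With repressor NolU bound, *oxaV* is not transcribed.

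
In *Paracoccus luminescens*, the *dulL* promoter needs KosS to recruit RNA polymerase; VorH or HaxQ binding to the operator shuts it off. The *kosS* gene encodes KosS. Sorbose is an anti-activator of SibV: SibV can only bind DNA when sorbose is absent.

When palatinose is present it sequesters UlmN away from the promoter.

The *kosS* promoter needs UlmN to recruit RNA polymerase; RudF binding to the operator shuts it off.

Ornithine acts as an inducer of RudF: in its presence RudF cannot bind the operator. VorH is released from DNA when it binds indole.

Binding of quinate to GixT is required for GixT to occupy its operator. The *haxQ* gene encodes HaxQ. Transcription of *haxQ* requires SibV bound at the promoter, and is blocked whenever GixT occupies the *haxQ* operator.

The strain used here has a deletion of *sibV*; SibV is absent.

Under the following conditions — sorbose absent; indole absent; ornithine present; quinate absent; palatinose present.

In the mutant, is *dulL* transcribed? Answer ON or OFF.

Indole is absent, so VorH is active.
Palatinose is present, so UlmN is inactive.
Ornithine is present, so RudF is inactive.
Required activator UlmN is absent, so *kosS* is not transcribed.
So KosS is not produced.
Quinate is absent, so GixT is inactive.
SibV is non-functional in this strain, so it has no effect.
Required activator SibV is absent, so *haxQ* is not transcribed.
So HaxQ is not produced.
With repressor VorH bound, *dulL* is not transcribed.

OFF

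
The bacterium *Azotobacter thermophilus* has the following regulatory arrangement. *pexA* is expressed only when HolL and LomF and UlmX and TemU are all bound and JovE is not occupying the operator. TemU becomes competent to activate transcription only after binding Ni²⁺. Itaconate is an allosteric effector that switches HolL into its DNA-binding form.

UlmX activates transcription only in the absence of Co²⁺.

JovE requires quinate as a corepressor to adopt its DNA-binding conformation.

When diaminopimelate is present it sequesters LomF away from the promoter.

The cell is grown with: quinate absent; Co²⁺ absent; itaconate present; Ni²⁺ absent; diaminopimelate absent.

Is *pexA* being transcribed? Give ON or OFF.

Quinate is absent, so JovE is inactive.
Itaconate is present, so HolL is active.
Diaminopimelate is absent, so LomF is active.
Co²⁺ is absent, so UlmX is active.
Ni²⁺ is absent, so TemU is inactive.
Required activator TemU is absent, so *pexA* is not transcribed.

OFF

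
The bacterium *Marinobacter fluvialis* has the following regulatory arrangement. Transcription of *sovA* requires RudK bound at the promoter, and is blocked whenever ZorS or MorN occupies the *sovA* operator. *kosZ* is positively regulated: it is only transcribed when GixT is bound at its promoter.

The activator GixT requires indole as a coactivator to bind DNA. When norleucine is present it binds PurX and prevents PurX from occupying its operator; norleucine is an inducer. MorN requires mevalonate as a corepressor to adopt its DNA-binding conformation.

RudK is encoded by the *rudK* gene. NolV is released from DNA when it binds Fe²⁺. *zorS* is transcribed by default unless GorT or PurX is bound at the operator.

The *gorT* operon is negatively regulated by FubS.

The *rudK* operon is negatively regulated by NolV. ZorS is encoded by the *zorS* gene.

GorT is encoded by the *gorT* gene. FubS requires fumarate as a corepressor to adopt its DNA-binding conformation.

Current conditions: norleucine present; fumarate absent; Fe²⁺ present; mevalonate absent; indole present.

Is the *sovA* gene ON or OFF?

Fumarate is absent, so FubS is inactive.
With no repressor bound, *gorT* is transcribed.
So GorT is produced and active.
Norleucine is present, so PurX is inactive.
With repressor GorT bound, *zorS* is not transcribed.
So ZorS is not produced.
Mevalonate is absent, so MorN is inactive.
Fe²⁺ is present, so NolV is inactive.
With no repressor bound, *rudK* is transcribed.
So RudK is produced and active.
No repressor is bound and RudK is active, so *sovA* is transcribed.

ON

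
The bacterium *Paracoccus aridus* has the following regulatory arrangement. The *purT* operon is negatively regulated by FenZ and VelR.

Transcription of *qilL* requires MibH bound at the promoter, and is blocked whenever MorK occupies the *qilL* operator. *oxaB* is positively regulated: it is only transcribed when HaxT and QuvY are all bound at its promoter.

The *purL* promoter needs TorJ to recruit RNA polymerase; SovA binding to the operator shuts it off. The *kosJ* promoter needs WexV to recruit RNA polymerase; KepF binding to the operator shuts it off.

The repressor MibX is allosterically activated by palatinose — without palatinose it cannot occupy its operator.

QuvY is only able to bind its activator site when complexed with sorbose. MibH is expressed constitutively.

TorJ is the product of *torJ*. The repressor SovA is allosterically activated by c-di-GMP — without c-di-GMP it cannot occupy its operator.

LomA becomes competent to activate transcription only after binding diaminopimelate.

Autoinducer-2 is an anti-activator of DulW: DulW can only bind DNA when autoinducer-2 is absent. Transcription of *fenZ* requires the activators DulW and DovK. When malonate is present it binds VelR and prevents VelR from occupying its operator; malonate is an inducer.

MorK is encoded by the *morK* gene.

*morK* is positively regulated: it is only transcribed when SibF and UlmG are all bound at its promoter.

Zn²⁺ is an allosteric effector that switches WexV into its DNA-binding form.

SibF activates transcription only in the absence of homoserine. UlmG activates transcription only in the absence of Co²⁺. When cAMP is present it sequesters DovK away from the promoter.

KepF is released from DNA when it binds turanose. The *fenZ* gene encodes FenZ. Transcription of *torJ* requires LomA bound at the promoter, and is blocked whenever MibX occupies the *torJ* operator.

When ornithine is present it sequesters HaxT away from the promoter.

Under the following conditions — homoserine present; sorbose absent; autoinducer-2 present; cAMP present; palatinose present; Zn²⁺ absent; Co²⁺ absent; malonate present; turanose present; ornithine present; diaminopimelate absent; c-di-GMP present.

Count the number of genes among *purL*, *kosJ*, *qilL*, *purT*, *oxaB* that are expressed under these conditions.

2

Palatinose is present, so MibX is active.
Diaminopimelate is absent, so LomA is inactive.
With repressor MibX bound, *torJ* is not transcribed.
So TorJ is not produced.
c-di-GMP is present, so SovA is active.
With repressor SovA bound, *purL* is not transcribed.
→ *purL* is OFF.
Zn²⁺ is absent, so WexV is inactive.
Turanose is present, so KepF is inactive.
Required activator WexV is absent, so *kosJ* is not transcribed.
→ *kosJ* is OFF.
MibH is produced constitutively and is active.
Homoserine is present, so SibF is inactive.
Co²⁺ is absent, so UlmG is active.
Required activator SibF is absent, so *morK* is not transcribed.
So MorK is not produced.
No repressor is bound and MibH is active, so *qilL* is transcribed.
→ *qilL* is ON.
Autoinducer-2 is present, so DulW is inactive.
cAMP is present, so DovK is inactive.
Required activator DulW is absent, so *fenZ* is not transcribed.
So FenZ is not produced.
Malonate is present, so VelR is inactive.
With no repressor bound, *purT* is transcribed.
→ *purT* is ON.
Ornithine is present, so HaxT is inactive.
Sorbose is absent, so QuvY is inactive.
Required activator HaxT is absent, so *oxaB* is not transcribed.
→ *oxaB* is OFF.
2 of the 5 genes are transcribed.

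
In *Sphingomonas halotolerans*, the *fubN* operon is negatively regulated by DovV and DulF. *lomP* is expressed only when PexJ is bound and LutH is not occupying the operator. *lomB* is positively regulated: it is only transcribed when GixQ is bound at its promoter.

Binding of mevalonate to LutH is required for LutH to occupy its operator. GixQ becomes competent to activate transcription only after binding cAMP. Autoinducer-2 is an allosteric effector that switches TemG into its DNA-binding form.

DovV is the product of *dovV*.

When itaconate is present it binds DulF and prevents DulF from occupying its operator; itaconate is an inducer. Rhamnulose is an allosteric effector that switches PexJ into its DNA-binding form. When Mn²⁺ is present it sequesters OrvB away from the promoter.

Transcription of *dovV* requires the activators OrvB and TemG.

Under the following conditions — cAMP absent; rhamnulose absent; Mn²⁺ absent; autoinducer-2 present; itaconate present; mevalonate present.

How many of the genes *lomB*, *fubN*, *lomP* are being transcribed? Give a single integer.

0

cAMP is absent, so GixQ is inactive.
Required activator GixQ is absent, so *lomB* is not transcribed.
→ *lomB* is OFF.
Mn²⁺ is absent, so OrvB is active.
Autoinducer-2 is present, so TemG is active.
No repressor is bound and OrvB and TemG are active, so *dovV* is transcribed.
So DovV is produced and active.
Itaconate is present, so DulF is inactive.
With repressor DovV bound, *fubN* is not transcribed.
→ *fubN* is OFF.
Rhamnulose is absent, so PexJ is inactive.
Mevalonate is present, so LutH is active.
With repressor LutH bound, *lomP* is not transcribed.
→ *lomP* is OFF.
0 of the 3 genes are transcribed.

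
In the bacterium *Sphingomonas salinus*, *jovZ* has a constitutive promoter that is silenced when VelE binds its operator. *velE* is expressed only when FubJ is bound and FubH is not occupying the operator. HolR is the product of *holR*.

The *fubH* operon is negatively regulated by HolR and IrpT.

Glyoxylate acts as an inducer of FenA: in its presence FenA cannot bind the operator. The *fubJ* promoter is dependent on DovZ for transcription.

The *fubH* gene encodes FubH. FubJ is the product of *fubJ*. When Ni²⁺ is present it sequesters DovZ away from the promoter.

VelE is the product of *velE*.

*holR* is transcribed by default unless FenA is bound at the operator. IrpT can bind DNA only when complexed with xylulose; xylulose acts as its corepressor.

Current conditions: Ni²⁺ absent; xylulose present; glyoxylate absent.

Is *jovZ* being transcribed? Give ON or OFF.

OFF

Glyoxylate is absent, so FenA is active.
With repressor FenA bound, *holR* is not transcribed.
So HolR is not produced.
Xylulose is present, so IrpT is active.
With repressor IrpT bound, *fubH* is not transcribed.
So FubH is not produced.
Ni²⁺ is absent, so DovZ is active.
No repressor is bound and DovZ is active, so *fubJ* is transcribed.
So FubJ is produced and active.
No repressor is bound and FubJ is active, so *velE* is transcribed.
So VelE is produced and active.
With repressor VelE bound, *jovZ* is not transcribed.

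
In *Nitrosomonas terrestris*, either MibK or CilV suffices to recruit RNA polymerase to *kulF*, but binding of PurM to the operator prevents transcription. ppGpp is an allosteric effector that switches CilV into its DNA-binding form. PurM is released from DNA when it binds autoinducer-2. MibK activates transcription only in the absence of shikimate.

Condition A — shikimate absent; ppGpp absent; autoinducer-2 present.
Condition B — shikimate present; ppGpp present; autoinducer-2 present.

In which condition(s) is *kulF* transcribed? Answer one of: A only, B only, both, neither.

Condition A:
Shikimate is absent, so MibK is active.
ppGpp is absent, so CilV is inactive.
Autoinducer-2 is present, so PurM is inactive.
Activator MibK is present, so *kulF* is transcribed.
→ *kulF* is ON in A.
Condition B:
Shikimate is present, so MibK is inactive.
ppGpp is present, so CilV is active.
Autoinducer-2 is present, so PurM is inactive.
Activator CilV is present, so *kulF* is transcribed.
→ *kulF* is ON in B.

both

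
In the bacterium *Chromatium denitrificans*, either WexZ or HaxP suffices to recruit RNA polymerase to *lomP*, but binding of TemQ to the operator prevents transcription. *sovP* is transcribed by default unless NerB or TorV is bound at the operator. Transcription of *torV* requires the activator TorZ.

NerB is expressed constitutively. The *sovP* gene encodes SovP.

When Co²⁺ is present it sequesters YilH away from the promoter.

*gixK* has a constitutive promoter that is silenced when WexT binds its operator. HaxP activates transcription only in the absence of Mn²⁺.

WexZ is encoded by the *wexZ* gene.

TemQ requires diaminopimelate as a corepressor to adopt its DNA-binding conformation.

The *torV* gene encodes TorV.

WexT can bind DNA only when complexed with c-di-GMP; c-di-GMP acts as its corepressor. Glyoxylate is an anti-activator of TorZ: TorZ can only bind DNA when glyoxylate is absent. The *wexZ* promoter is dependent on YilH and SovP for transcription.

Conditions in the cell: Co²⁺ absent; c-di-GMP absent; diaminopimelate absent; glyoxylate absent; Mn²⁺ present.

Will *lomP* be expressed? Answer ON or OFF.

Co²⁺ is absent, so YilH is active.
NerB is produced constitutively and is active.
Glyoxylate is absent, so TorZ is active.
No repressor is bound and TorZ is active, so *torV* is transcribed.
So TorV is produced and active.
With repressor NerB bound, *sovP* is not transcribed.
So SovP is not produced.
Required activator SovP is absent, so *wexZ* is not transcribed.
So WexZ is not produced.
Diaminopimelate is absent, so TemQ is inactive.
Mn²⁺ is present, so HaxP is inactive.
No activator is available at the *lomP* promoter, so *lomP* is not transcribed.

OFF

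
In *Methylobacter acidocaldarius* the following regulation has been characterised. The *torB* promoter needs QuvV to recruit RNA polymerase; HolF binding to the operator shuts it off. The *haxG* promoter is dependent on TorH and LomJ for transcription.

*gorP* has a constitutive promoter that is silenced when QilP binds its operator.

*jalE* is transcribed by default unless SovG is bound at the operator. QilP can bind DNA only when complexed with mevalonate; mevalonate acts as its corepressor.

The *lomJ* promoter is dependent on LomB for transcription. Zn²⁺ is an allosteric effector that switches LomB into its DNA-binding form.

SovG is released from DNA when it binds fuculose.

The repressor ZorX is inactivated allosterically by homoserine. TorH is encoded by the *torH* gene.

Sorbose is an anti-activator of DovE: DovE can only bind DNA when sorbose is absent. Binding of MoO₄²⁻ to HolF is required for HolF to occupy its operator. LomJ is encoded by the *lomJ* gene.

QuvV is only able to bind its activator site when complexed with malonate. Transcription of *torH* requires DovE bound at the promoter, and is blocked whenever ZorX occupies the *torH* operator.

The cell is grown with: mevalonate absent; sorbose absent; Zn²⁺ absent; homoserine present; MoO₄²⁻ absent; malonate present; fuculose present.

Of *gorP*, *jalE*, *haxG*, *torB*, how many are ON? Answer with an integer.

Mevalonate is absent, so QilP is inactive.
With no repressor bound, *gorP* is transcribed.
→ *gorP* is ON.
Fuculose is present, so SovG is inactive.
With no repressor bound, *jalE* is transcribed.
→ *jalE* is ON.
Homoserine is present, so ZorX is inactive.
Sorbose is absent, so DovE is active.
No repressor is bound and DovE is active, so *torH* is transcribed.
So TorH is produced and active.
Zn²⁺ is absent, so LomB is inactive.
Required activator LomB is absent, so *lomJ* is not transcribed.
So LomJ is not produced.
Required activator LomJ is absent, so *haxG* is not transcribed.
→ *haxG* is OFF.
Malonate is present, so QuvV is active.
MoO₄²⁻ is absent, so HolF is inactive.
No repressor is bound and QuvV is active, so *torB* is transcribed.
→ *torB* is ON.
3 of the 4 genes are transcribed.

3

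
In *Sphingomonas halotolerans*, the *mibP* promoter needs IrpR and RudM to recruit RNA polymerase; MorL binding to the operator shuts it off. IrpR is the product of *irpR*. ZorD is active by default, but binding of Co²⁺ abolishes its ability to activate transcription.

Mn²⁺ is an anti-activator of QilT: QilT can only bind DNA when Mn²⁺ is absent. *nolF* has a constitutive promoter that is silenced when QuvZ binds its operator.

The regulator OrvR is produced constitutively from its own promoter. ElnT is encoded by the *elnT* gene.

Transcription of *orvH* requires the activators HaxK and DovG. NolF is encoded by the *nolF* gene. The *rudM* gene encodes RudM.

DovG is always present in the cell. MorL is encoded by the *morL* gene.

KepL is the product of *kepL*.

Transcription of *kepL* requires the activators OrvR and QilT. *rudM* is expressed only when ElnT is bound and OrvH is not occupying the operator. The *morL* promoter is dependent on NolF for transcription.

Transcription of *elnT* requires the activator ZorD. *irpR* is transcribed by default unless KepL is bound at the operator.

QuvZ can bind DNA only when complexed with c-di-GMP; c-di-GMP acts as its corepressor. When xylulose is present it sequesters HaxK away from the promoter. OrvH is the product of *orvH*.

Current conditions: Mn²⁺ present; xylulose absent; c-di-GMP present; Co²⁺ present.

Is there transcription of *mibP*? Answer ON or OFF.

OrvR is produced constitutively and is active.
Mn²⁺ is present, so QilT is inactive.
Required activator QilT is absent, so *kepL* is not transcribed.
So KepL is not produced.
With no repressor bound, *irpR* is transcribed.
So IrpR is produced and active.
c-di-GMP is present, so QuvZ is active.
With repressor QuvZ bound, *nolF* is not transcribed.
So NolF is not produced.
Required activator NolF is absent, so *morL* is not transcribed.
So MorL is not produced.
Xylulose is absent, so HaxK is active.
DovG is produced constitutively and is active.
No repressor is bound and HaxK and DovG are active, so *orvH* is transcribed.
So OrvH is produced and active.
Co²⁺ is present, so ZorD is inactive.
Required activator ZorD is absent, so *elnT* is not transcribed.
So ElnT is not produced.
With repressor OrvH bound, *rudM* is not transcribed.
So RudM is not produced.
Required activator RudM is absent, so *mibP* is not transcribed.

OFF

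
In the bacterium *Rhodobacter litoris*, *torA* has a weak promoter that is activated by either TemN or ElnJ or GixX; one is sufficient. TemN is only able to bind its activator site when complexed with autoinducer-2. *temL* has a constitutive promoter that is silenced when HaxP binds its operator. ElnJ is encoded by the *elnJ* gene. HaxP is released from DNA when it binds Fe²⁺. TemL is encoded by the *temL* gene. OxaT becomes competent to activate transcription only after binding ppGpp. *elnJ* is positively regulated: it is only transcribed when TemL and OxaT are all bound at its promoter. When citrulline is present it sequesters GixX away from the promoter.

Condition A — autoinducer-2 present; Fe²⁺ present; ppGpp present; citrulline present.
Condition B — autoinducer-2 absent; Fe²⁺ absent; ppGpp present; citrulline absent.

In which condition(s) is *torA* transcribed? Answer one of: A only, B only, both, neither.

Condition A:
Autoinducer-2 is present, so TemN is active.
Fe²⁺ is present, so HaxP is inactive.
With no repressor bound, *temL* is transcribed.
So TemL is produced and active.
ppGpp is present, so OxaT is active.
No repressor is bound and TemL and OxaT are active, so *elnJ* is transcribed.
So ElnJ is produced and active.
Citrulline is present, so GixX is inactive.
Activator TemN is present, so *torA* is transcribed.
→ *torA* is ON in A.
Condition B:
Autoinducer-2 is absent, so TemN is inactive.
Fe²⁺ is absent, so HaxP is active.
With repressor HaxP bound, *temL* is not transcribed.
So TemL is not produced.
ppGpp is present, so OxaT is active.
Required activator TemL is absent, so *elnJ* is not transcribed.
So ElnJ is not produced.
Citrulline is absent, so GixX is active.
Activator GixX is present, so *torA* is transcribed.
→ *torA* is ON in B.

both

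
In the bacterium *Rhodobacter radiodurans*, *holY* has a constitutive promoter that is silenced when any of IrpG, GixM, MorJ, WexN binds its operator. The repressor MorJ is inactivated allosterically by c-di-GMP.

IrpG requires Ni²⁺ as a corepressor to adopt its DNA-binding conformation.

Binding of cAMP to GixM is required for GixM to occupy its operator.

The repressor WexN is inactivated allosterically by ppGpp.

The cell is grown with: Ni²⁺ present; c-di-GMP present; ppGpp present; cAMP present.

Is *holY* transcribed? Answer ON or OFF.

Ni²⁺ is present, so IrpG is active.
cAMP is present, so GixM is active.
c-di-GMP is present, so MorJ is inactive.
ppGpp is present, so WexN is inactive.
With repressor IrpG bound, *holY* is not transcribed.

OFF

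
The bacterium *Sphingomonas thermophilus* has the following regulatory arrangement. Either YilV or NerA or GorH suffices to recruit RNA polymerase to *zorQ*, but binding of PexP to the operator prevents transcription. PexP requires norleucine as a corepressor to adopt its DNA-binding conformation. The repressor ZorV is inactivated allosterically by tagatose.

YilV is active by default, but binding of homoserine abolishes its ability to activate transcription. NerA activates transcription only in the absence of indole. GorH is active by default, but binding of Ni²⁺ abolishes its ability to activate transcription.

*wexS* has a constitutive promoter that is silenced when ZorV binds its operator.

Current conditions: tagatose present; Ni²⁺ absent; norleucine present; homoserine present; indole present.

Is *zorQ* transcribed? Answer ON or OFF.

OFF

Homoserine is present, so YilV is inactive.
Indole is present, so NerA is inactive.
Ni²⁺ is absent, so GorH is active.
Norleucine is present, so PexP is active.
With repressor PexP bound, *zorQ* is not transcribed.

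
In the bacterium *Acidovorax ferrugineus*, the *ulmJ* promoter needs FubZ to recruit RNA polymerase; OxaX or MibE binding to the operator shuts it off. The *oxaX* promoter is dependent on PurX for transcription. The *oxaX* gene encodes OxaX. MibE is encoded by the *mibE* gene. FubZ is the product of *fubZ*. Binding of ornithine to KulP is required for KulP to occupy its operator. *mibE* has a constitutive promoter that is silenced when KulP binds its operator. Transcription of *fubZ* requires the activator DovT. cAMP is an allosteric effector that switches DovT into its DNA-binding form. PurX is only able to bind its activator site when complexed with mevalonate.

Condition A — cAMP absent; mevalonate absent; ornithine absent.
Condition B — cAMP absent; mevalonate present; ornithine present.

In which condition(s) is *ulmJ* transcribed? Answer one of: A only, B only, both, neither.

Condition A:
cAMP is absent, so DovT is inactive.
Required activator DovT is absent, so *fubZ* is not transcribed.
So FubZ is not produced.
Mevalonate is absent, so PurX is inactive.
Required activator PurX is absent, so *oxaX* is not transcribed.
So OxaX is not produced.
Ornithine is absent, so KulP is inactive.
With no repressor bound, *mibE* is transcribed.
So MibE is produced and active.
With repressor MibE bound, *ulmJ* is not transcribed.
→ *ulmJ* is OFF in A.
Condition B:
cAMP is absent, so DovT is inactive.
Required activator DovT is absent, so *fubZ* is not transcribed.
So FubZ is not produced.
Mevalonate is present, so PurX is active.
No repressor is bound and PurX is active, so *oxaX* is transcribed.
So OxaX is produced and active.
Ornithine is present, so KulP is active.
With repressor KulP bound, *mibE* is not transcribed.
So MibE is not produced.
With repressor OxaX bound, *ulmJ* is not transcribed.
→ *ulmJ* is OFF in B.

neither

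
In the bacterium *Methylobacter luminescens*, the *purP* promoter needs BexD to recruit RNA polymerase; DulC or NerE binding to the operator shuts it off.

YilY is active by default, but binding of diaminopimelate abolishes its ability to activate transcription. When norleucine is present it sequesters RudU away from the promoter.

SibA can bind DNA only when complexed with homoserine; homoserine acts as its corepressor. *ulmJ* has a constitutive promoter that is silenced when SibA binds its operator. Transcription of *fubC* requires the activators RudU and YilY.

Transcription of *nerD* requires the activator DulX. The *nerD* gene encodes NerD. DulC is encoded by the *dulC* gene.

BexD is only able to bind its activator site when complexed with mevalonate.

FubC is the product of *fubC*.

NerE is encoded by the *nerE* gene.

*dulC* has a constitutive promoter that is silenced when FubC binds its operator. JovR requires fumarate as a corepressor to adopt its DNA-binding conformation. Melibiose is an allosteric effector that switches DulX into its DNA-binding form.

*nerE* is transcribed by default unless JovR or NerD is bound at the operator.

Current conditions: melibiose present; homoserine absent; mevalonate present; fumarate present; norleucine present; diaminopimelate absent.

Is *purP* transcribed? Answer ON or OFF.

OFF

Norleucine is present, so RudU is inactive.
Diaminopimelate is absent, so YilY is active.
Required activator RudU is absent, so *fubC* is not transcribed.
So FubC is not produced.
With no repressor bound, *dulC* is transcribed.
So DulC is produced and active.
Mevalonate is present, so BexD is active.
Fumarate is present, so JovR is active.
Melibiose is present, so DulX is active.
No repressor is bound and DulX is active, so *nerD* is transcribed.
So NerD is produced and active.
With repressor JovR bound, *nerE* is not transcribed.
So NerE is not produced.
With repressor DulC bound, *purP* is not transcribed.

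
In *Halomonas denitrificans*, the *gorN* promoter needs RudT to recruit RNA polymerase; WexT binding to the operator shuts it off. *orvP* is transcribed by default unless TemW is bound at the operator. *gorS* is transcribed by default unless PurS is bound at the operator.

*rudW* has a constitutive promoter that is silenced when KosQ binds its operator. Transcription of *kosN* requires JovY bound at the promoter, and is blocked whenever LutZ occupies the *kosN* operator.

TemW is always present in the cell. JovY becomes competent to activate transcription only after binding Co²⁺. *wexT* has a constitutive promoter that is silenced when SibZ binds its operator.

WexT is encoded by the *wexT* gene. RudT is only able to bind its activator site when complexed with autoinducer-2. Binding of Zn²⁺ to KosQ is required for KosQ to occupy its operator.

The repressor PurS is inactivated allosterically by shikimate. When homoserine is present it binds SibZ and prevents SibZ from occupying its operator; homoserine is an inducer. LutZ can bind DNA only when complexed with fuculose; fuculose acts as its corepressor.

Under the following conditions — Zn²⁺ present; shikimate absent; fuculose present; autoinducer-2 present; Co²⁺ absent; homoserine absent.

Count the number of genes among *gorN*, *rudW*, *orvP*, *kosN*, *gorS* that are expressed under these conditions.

Autoinducer-2 is present, so RudT is active.
Homoserine is absent, so SibZ is active.
With repressor SibZ bound, *wexT* is not transcribed.
So WexT is not produced.
No repressor is bound and RudT is active, so *gorN* is transcribed.
→ *gorN* is ON.
Zn²⁺ is present, so KosQ is active.
With repressor KosQ bound, *rudW* is not transcribed.
→ *rudW* is OFF.
TemW is produced constitutively and is active.
With repressor TemW bound, *orvP* is not transcribed.
→ *orvP* is OFF.
Co²⁺ is absent, so JovY is inactive.
Fuculose is present, so LutZ is active.
With repressor LutZ bound, *kosN* is not transcribed.
→ *kosN* is OFF.
Shikimate is absent, so PurS is active.
With repressor PurS bound, *gorS* is not transcribed.
→ *gorS* is OFF.
1 of the 5 genes is transcribed.

1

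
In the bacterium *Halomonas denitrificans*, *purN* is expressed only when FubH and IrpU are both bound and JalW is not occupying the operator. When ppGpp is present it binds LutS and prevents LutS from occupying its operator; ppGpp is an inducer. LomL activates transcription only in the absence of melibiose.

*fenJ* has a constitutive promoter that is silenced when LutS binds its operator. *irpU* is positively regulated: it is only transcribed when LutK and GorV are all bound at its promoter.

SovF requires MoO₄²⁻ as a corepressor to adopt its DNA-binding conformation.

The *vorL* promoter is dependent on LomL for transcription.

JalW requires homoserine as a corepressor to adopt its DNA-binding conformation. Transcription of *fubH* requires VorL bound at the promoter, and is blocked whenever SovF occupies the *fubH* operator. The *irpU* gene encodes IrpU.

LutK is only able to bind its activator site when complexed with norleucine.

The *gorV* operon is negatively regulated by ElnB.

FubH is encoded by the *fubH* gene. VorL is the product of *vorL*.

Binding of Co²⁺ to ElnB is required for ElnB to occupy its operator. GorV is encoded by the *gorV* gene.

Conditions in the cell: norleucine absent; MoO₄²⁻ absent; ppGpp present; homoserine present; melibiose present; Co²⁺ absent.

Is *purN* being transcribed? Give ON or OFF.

OFF

MoO₄²⁻ is absent, so SovF is inactive.
Melibiose is present, so LomL is inactive.
Required activator LomL is absent, so *vorL* is not transcribed.
So VorL is not produced.
Required activator VorL is absent, so *fubH* is not transcribed.
So FubH is not produced.
Homoserine is present, so JalW is active.
Norleucine is absent, so LutK is inactive.
Co²⁺ is absent, so ElnB is inactive.
With no repressor bound, *gorV* is transcribed.
So GorV is produced and active.
Required activator LutK is absent, so *irpU* is not transcribed.
So IrpU is not produced.
With repressor JalW bound, *purN* is not transcribed.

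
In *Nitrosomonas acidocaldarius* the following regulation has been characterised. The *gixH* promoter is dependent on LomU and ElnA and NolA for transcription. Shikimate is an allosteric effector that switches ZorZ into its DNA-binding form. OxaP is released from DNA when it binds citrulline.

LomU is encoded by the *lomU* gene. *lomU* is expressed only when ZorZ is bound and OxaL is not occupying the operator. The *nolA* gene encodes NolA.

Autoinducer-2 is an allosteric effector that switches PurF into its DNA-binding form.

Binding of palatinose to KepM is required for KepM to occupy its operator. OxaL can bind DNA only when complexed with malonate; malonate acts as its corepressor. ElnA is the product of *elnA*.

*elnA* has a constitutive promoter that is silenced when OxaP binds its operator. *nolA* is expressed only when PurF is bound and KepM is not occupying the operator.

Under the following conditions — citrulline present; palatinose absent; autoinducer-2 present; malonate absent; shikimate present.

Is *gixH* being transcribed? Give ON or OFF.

ON

Malonate is absent, so OxaL is inactive.
Shikimate is present, so ZorZ is active.
No repressor is bound and ZorZ is active, so *lomU* is transcribed.
So LomU is produced and active.
Citrulline is present, so OxaP is inactive.
With no repressor bound, *elnA* is transcribed.
So ElnA is produced and active.
Autoinducer-2 is present, so PurF is active.
Palatinose is absent, so KepM is inactive.
No repressor is bound and PurF is active, so *nolA* is transcribed.
So NolA is produced and active.
No repressor is bound and LomU and ElnA and NolA are active, so *gixH* is transcribed.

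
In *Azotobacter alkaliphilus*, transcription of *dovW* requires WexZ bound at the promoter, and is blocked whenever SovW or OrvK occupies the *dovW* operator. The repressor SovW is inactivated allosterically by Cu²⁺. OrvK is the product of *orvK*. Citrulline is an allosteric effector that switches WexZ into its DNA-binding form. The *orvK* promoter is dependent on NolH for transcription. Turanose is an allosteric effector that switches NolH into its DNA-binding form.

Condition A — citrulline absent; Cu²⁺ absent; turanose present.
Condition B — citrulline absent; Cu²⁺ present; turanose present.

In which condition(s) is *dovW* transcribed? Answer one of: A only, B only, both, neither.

Condition A:
Citrulline is absent, so WexZ is inactive.
Cu²⁺ is absent, so SovW is active.
Turanose is present, so NolH is active.
No repressor is bound and NolH is active, so *orvK* is transcribed.
So OrvK is produced and active.
With repressor SovW bound, *dovW* is not transcribed.
→ *dovW* is OFF in A.
Condition B:
Citrulline is absent, so WexZ is inactive.
Cu²⁺ is present, so SovW is inactive.
Turanose is present, so NolH is active.
No repressor is bound and NolH is active, so *orvK* is transcribed.
So OrvK is produced and active.
With repressor OrvK bound, *dovW* is not transcribed.
→ *dovW* is OFF in B.

neither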